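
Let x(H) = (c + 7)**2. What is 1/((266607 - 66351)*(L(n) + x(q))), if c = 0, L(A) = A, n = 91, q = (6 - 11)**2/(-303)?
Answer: 1/28035840 ≈ 3.5669e-8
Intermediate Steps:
q = -25/303 (q = (-5)**2*(-1/303) = 25*(-1/303) = -25/303 ≈ -0.082508)
x(H) = 49 (x(H) = (0 + 7)**2 = 7**2 = 49)
1/((266607 - 66351)*(L(n) + x(q))) = 1/((266607 - 66351)*(91 + 49)) = 1/(200256*140) = 1/28035840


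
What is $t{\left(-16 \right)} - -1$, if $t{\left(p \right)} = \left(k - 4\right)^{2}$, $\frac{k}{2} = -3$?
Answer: $101$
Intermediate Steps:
$k = -6$ ($k = 2 \left(-3\right) = -6$)
$t{\left(p \right)} = 100$ ($t{\left(p \right)} = \left(-6 - 4\right)^{2} = \left(-10\right)^{2} = 100$)
$t{\left(-16 \right)} - -1 = 100 - -1 = 100 + 1 = 101$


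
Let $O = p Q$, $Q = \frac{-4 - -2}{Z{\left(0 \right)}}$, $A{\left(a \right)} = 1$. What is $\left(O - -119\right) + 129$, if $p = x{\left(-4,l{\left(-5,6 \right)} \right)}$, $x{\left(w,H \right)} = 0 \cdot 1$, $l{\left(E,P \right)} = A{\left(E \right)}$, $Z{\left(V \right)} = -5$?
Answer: $248$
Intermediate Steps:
$l{\left(E,P \right)} = 1$
$Q = \frac{2}{5}$ ($Q = \frac{-4 - -2}{-5} = \left(-4 + 2\right) \left(- \frac{1}{5}\right) = \left(-2\right) \left(- \frac{1}{5}\right) = \frac{2}{5} \approx 0.4$)
$x{\left(w,H \right)} = 0$
$p = 0$
$O = 0$ ($O = 0 \cdot \frac{2}{5} = 0$)
$\left(O - -119\right) + 129 = \left(0 - -119\right) + 129 = \left(0 + 119\right) + 129 = 119 + 129 = 248$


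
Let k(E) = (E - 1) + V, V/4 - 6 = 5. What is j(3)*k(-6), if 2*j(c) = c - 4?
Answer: -37/2 ≈ -18.500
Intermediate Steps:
V = 44 (V = 24 + 4*5 = 24 + 20 = 44)
j(c) = -2 + c/2 (j(c) = (c - 4)/2 = (-4 + c)/2 = -2 + c/2)
k(E) = 43 + E (k(E) = (E - 1) + 44 = (-1 + E) + 44 = 43 + E)
j(3)*k(-6) = (-2 + (½)*3)*(43 - 6) = (-2 + 3/2)*37 = -½*37 = -37/2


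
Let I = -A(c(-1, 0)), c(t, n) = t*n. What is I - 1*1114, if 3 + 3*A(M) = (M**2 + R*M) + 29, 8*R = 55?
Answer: -3368/3 ≈ -1122.7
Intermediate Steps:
c(t, n) = n*t
R = 55/8 (R = (1/8)*55 = 55/8 ≈ 6.8750)
A(M) = 26/3 + M**2/3 + 55*M/24 (A(M) = -1 + ((M**2 + 55*M/8) + 29)/3 = -1 + (29 + M**2 + 55*M/8)/3 = -1 + (29/3 + M**2/3 + 55*M/24) = 26/3 + M**2/3 + 55*M/24)
I = -26/3 (I = -(26/3 + (0*(-1))**2/3 + 55*(0*(-1))/24) = -(26/3 + (1/3)*0**2 + (55/24)*0) = -(26/3 + (1/3)*0 + 0) = -(26/3 + 0 + 0) = -1*26/3 = -26/3 ≈ -8.6667)
I - 1*1114 = -26/3 - 1*1114 = -26/3 - 1114 = -3368/3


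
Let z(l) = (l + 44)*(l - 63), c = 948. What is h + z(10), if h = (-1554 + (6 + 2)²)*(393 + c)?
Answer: -2000952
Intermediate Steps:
h = -1998090 (h = (-1554 + (6 + 2)²)*(393 + 948) = (-1554 + 8²)*1341 = (-1554 + 64)*1341 = -1490*1341 = -1998090)
z(l) = (-63 + l)*(44 + l) (z(l) = (44 + l)*(-63 + l) = (-63 + l)*(44 + l))
h + z(10) = -1998090 + (-2772 + 10² - 19*10) = -1998090 + (-2772 + 100 - 190) = -1998090 - 2862 = -2000952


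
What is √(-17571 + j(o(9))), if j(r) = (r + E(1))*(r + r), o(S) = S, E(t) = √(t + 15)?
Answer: I*√17337 ≈ 131.67*I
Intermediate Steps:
E(t) = √(15 + t)
j(r) = 2*r*(4 + r) (j(r) = (r + √(15 + 1))*(r + r) = (r + √16)*(2*r) = (r + 4)*(2*r) = (4 + r)*(2*r) = 2*r*(4 + r))
√(-17571 + j(o(9))) = √(-17571 + 2*9*(4 + 9)) = √(-17571 + 2*9*13) = √(-17571 + 234) = √(-17337) = I*√17337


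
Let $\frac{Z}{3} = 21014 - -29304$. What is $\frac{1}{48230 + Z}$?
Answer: $\frac{1}{199184} \approx 5.0205 \cdot 10^{-6}$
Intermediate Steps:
$Z = 150954$ ($Z = 3 \left(21014 - -29304\right) = 3 \left(21014 + 29304\right) = 3 \cdot 50318 = 150954$)
$\frac{1}{48230 + Z} = \frac{1}{48230 + 150954} = \frac{1}{199184}$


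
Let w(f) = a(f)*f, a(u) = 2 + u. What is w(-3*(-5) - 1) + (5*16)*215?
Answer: 17424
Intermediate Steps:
w(f) = f*(2 + f) (w(f) = (2 + f)*f = f*(2 + f))
w(-3*(-5) - 1) + (5*16)*215 = (-3*(-5) - 1)*(2 + (-3*(-5) - 1)) + (5*16)*215 = (15 - 1)*(2 + (15 - 1)) + 80*215 = 14*(2 + 14) + 17200 = 14*16 + 17200 = 224 + 17200 = 17424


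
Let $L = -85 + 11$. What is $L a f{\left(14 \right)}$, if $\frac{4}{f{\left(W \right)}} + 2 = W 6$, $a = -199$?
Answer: $\frac{29452}{41} \approx 718.34$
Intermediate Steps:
$f{\left(W \right)} = \frac{4}{-2 + 6 W}$ ($f{\left(W \right)} = \frac{4}{-2 + W 6} = \frac{4}{-2 + 6 W}$)
$L = -74$
$L a f{\left(14 \right)} = \left(-74\right) \left(-199\right) \frac{2}{-1 + 3 \cdot 14} = 14726 \frac{2}{-1 + 42} = 14726 \cdot \frac{2}{41} = \frac{29452}{41}$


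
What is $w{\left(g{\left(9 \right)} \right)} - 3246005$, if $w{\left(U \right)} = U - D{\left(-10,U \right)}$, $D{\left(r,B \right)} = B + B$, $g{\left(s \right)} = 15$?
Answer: $-3246020$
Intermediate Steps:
$D{\left(r,B \right)} = 2 B$
$w{\left(U \right)} = - U$ ($w{\left(U \right)} = U - 2 U = - U$)
$w{\left(g{\left(9 \right)} \right)} - 3246005 = \left(-1\right) 15 - 3246005 = -15 - 3246005 = -3246020$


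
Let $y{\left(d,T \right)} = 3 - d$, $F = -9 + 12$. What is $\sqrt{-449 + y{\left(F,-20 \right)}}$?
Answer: $i \sqrt{449} \approx 21.19 i$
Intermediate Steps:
$F = 3$
$\sqrt{-449 + y{\left(F,-20 \right)}} = \sqrt{-449 + \left(3 - 3\right)} = \sqrt{-449 + 0} = \sqrt{-449} = i \sqrt{449}$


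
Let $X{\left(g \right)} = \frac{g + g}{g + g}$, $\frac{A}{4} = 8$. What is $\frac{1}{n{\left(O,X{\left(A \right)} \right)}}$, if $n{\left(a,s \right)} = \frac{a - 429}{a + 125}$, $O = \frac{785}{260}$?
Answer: $- \frac{6657}{22151} \approx -0.30053$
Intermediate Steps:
$A = 32$ ($A = 4 \cdot 8 = 32$)
$X{\left(g \right)} = 1$ ($X{\left(g \right)} = \frac{2 g}{2 g} = 2 g \frac{1}{2 g} = 1$)
$O = \frac{157}{52}$ ($O = 785 \cdot \frac{1}{260} = \frac{157}{52} \approx 3.0192$)
$n{\left(a,s \right)} = \frac{-429 + a}{125 + a}$
$\frac{1}{n{\left(O,X{\left(A \right)} \right)}} = \frac{1}{\frac{1}{125 + \frac{157}{52}} \left(-429 + \frac{157}{52}\right)} = \frac{1}{\frac{1}{\frac{6657}{52}} \left(- \frac{22151}{52}\right)} = \frac{1}{\frac{52}{6657} \left(- \frac{22151}{52}\right)} = \frac{1}{- \frac{22151}{6657}} = - \frac{6657}{22151}$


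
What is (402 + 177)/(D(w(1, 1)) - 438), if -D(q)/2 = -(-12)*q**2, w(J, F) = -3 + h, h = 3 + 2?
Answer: -193/178 ≈ -1.0843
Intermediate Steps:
h = 5
w(J, F) = 2 (w(J, F) = -3 + 5 = 2)
D(q) = -24*q**2 (D(q) = -(-6)*(-4*q**2) = -24*q**2)
(402 + 177)/(D(w(1, 1)) - 438) = (402 + 177)/(-24*2**2 - 438) = 579/(-24*4 - 438) = 579/(-96 - 438) = 579/(-534) = 579*(-1/534) = -193/178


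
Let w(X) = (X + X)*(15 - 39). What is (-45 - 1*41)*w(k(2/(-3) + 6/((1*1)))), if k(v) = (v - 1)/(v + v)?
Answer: 1677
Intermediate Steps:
k(v) = (-1 + v)/(2*v) (k(v) = (-1 + v)/((2*v)) = (-1 + v)*(1/(2*v)) = (-1 + v)/(2*v))
w(X) = -48*X (w(X) = (2*X)*(-24) = -48*X)
(-45 - 1*41)*w(k(2/(-3) + 6/((1*1)))) = (-45 - 1*41)*(-24*(-1 + (2/(-3) + 6/((1*1))))/(2/(-3) + 6/((1*1)))) = (-45 - 41)*(-24*(-1 + (2*(-1/3) + 6/1))/(2*(-1/3) + 6/1)) = -(-4128)*(-1 + (-2/3 + 6*1))/(2*(-2/3 + 6*1)) = -(-4128)*(-1 + (-2/3 + 6))/(2*(-2/3 + 6)) = -(-4128)*(-1 + 16/3)/(2*(16/3)) = -(-4128)*(1/2)*(3/16)*(13/3) = -(-4128)*13/32 = -86*(-39/2) = 1677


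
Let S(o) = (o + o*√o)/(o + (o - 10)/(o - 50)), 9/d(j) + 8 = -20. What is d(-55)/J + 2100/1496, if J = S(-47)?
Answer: 266806389/190967392 + 6753*I*√47/1021216 ≈ 1.3971 + 0.045334*I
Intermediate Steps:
d(j) = -9/28 (d(j) = 9/(-8 - 20) = 9/(-28) = 9*(-1/28) = -9/28)
S(o) = (o + o^(3/2))/(o + (-10 + o)/(-50 + o))
J = 4559/4502 + 4559*I*√47/4502 (J = (-1*(-47)² - (-47)^(5/2) + 50*(-47) + 50*(-47)^(3/2))/(10 - 1*(-47)² + 49*(-47)) = (-1*2209 - 2209*I*√47 - 2350 + 50*(-47*I*√47))/(10 - 1*2209 - 2303) = (-2209 - 2209*I*√47 - 2350 - 2350*I*√47)/(10 - 2209 - 2303) = (-4559 - 4559*I*√47)/(-4502) = -(-4559 - 4559*I*√47)/4502 = 4559/4502 + 4559*I*√47/4502 ≈ 1.0127 + 6.9425*I)
d(-55)/J + 2100/1496 = -9/(28*(4559/4502 + 4559*I*√47/4502)) + 2100/1496 = -9/(28*(4559/4502 + 4559*I*√47/4502)) + 2100*(1/1496) = -9/(28*(4559/4502 + 4559*I*√47/4502)) + 525/374 = 525/374 - 9/(28*(4559/4502 + 4559*I*√47/4502))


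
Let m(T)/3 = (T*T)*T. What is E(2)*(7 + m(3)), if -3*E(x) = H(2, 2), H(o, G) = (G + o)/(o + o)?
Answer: -88/3 ≈ -29.333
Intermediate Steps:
m(T) = 3*T**3 (m(T) = 3*((T*T)*T) = 3*(T**2*T) = 3*T**3)
H(o, G) = (G + o)/(2*o) (H(o, G) = (G + o)/((2*o)) = (G + o)*(1/(2*o)) = (G + o)/(2*o))
E(x) = -1/3 (E(x) = -(2 + 2)/(6*2) = -4/(6*2) = -1/3*1 = -1/3)
E(2)*(7 + m(3)) = -(7 + 3*3**3)/3 = -(7 + 3*27)/3 = -(7 + 81)/3 = -1/3*88 = -88/3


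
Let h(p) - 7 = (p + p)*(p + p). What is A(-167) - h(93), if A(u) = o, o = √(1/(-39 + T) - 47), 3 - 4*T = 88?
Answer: -34603 + 3*I*√303419/241 ≈ -34603.0 + 6.8569*I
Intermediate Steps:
T = -85/4 (T = ¾ - ¼*88 = ¾ - 22 = -85/4 ≈ -21.250)
o = 3*I*√303419/241 (o = √(1/(-39 - 85/4) - 47) = √(1/(-241/4) - 47) = √(-4/241 - 47) = √(-11331/241) = 3*I*√303419/241 ≈ 6.8569*I)
A(u) = 3*I*√303419/241
h(p) = 7 + 4*p² (h(p) = 7 + (p + p)*(p + p) = 7 + (2*p)*(2*p) = 7 + 4*p²)
A(-167) - h(93) = 3*I*√303419/241 - (7 + 4*93²) = 3*I*√303419/241 - (7 + 4*8649) = 3*I*√303419/241 - (7 + 34596) = 3*I*√303419/241 - 1*34603 = 3*I*√303419/241 - 34603 = -34603 + 3*I*√303419/241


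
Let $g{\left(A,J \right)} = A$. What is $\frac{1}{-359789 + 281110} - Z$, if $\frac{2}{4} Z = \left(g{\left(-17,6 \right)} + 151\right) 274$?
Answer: $- \frac{5777556329}{78679} \approx -73432.0$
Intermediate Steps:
$Z = 73432$ ($Z = 2 \left(-17 + 151\right) 274 = 2 \cdot 134 \cdot 274 = 2 \cdot 36716 = 73432$)
$\frac{1}{-359789 + 281110} - Z = \frac{1}{-359789 + 281110} - 73432 = \frac{1}{-78679} - 73432 = - \frac{1}{78679} - 73432 = - \frac{5777556329}{78679}$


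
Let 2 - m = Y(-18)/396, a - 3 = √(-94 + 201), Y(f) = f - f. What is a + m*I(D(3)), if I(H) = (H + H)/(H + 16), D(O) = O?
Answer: 69/19 + √107 ≈ 13.976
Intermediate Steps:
Y(f) = 0
I(H) = 2*H/(16 + H) (I(H) = (2*H)/(16 + H) = 2*H/(16 + H))
a = 3 + √107 (a = 3 + √(-94 + 201) = 3 + √107 ≈ 13.344)
m = 2 (m = 2 - 0/396 = 2 - 1*0 = 2 + 0 = 2)
a + m*I(D(3)) = (3 + √107) + 2*(2*3/(16 + 3)) = (3 + √107) + 2*(2*3/19) = (3 + √107) + 2*(2*3*(1/19)) = (3 + √107) + 2*(6/19) = (3 + √107) + 12/19 = 69/19 + √107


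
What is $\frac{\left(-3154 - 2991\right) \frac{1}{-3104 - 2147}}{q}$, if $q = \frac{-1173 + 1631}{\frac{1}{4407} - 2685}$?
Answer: $- \frac{36356259565}{5299324953} \approx -6.8605$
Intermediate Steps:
$q = - \frac{1009203}{5916397}$ ($q = \frac{458}{\frac{1}{4407} - 2685} = \frac{458}{- \frac{11832794}{4407}} = 458 \left(- \frac{4407}{11832794}\right) = - \frac{1009203}{5916397} \approx -0.17058$)
$\frac{\left(-3154 - 2991\right) \frac{1}{-3104 - 2147}}{q} = \frac{\left(-3154 - 2991\right) \frac{1}{-3104 - 2147}}{- \frac{1009203}{5916397}} = - \frac{6145}{-5251} \left(- \frac{5916397}{1009203}\right) = \left(-6145\right) \left(- \frac{1}{5251}\right) \left(- \frac{5916397}{1009203}\right) = \frac{6145}{5251} \left(- \frac{5916397}{1009203}\right) = - \frac{36356259565}{5299324953}$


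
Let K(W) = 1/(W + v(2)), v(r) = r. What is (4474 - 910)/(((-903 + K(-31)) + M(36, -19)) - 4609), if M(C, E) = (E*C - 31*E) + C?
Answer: -25839/40390 ≈ -0.63974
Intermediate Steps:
M(C, E) = C - 31*E + C*E (M(C, E) = (C*E - 31*E) + C = (-31*E + C*E) + C = C - 31*E + C*E)
K(W) = 1/(2 + W) (K(W) = 1/(W + 2) = 1/(2 + W))
(4474 - 910)/(((-903 + K(-31)) + M(36, -19)) - 4609) = (4474 - 910)/(((-903 + 1/(2 - 31)) + (36 - 31*(-19) + 36*(-19))) - 4609) = 3564/(((-903 + 1/(-29)) + (36 + 589 - 684)) - 4609) = 3564/(((-903 - 1/29) - 59) - 4609) = 3564/((-26188/29 - 59) - 4609) = 3564/(-27899/29 - 4609) = 3564/(-161560/29) = 3564*(-29/161560) = -25839/40390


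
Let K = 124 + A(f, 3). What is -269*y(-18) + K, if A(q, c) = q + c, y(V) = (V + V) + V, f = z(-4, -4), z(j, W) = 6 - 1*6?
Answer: 14653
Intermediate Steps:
z(j, W) = 0 (z(j, W) = 6 - 6 = 0)
f = 0
y(V) = 3*V (y(V) = 2*V + V = 3*V)
A(q, c) = c + q
K = 127 (K = 124 + (3 + 0) = 124 + 3 = 127)
-269*y(-18) + K = -807*(-18) + 127 = -269*(-54) + 127 = 14526 + 127 = 14653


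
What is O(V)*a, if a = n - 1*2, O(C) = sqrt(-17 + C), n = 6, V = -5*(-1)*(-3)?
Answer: 16*I*sqrt(2) ≈ 22.627*I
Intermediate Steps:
V = -15 (V = 5*(-3) = -15)
a = 4 (a = 6 - 1*2 = 6 - 2 = 4)
O(V)*a = sqrt(-17 - 15)*4 = sqrt(-32)*4 = (4*I*sqrt(2))*4 = 16*I*sqrt(2)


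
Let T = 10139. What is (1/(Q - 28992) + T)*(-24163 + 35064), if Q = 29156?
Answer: 18126150097/164 ≈ 1.1053e+8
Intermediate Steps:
(1/(Q - 28992) + T)*(-24163 + 35064) = (1/(29156 - 28992) + 10139)*(-24163 + 35064) = (1/164 + 10139)*10901 = (1662797/164)*10901 = 18126150097/164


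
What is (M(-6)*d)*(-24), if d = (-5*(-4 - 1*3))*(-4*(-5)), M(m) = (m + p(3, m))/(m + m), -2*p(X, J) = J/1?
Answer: -4200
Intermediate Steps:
p(X, J) = -J/2 (p(X, J) = -J/(2*1) = -J/2)
M(m) = ¼ (M(m) = (m - m/2)/(m + m) = (m/2)/((2*m)) = (m/2)*(1/(2*m)) = ¼)
d = 700 (d = -5*(-4 - 3)*20 = -5*(-7)*20 = 35*20 = 700)
(M(-6)*d)*(-24) = ((¼)*700)*(-24) = 175*(-24) = -4200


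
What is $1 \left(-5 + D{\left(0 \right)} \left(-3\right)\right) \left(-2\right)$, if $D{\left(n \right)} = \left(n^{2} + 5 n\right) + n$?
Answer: $10$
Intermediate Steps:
$D{\left(n \right)} = n^{2} + 6 n$
$1 \left(-5 + D{\left(0 \right)} \left(-3\right)\right) \left(-2\right) = 1 \left(-5 + 0 \left(6 + 0\right) \left(-3\right)\right) \left(-2\right) = 1 \left(-5 + 0 \cdot 6 \left(-3\right)\right) \left(-2\right) = 1 \left(-5 + 0 \left(-3\right)\right) \left(-2\right) = 1 \left(-5 + 0\right) \left(-2\right) = 1 \left(-5\right) \left(-2\right) = \left(-5\right) \left(-2\right) = 10$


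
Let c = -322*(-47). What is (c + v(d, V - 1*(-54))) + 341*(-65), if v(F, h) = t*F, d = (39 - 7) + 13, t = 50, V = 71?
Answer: -4781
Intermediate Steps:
c = 15134
d = 45 (d = 32 + 13 = 45)
v(F, h) = 50*F
(c + v(d, V - 1*(-54))) + 341*(-65) = (15134 + 50*45) + 341*(-65) = (15134 + 2250) - 22165 = 17384 - 22165 = -4781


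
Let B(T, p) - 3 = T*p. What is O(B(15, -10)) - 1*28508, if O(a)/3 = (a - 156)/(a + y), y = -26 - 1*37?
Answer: -1995257/70 ≈ -28504.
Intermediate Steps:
y = -63 (y = -26 - 37 = -63)
B(T, p) = 3 + T*p
O(a) = 3*(-156 + a)/(-63 + a) (O(a) = 3*((a - 156)/(a - 63)) = 3*((-156 + a)/(-63 + a)) = 3*(-156 + a)/(-63 + a))
O(B(15, -10)) - 1*28508 = 3*(-156 + (3 + 15*(-10)))/(-63 + (3 + 15*(-10))) - 1*28508 = 3*(-156 + (3 - 150))/(-63 + (3 - 150)) - 28508 = 3*(-156 - 147)/(-63 - 147) - 28508 = 3*(-303)/(-210) - 28508 = 3*(-1/210)*(-303) - 28508 = 303/70 - 28508 = -1995257/70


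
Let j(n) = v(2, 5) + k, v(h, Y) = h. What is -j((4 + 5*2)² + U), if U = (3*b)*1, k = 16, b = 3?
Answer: -18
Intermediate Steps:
U = 9 (U = (3*3)*1 = 9*1 = 9)
j(n) = 18 (j(n) = 2 + 16 = 18)
-j((4 + 5*2)² + U) = -1*18 = -18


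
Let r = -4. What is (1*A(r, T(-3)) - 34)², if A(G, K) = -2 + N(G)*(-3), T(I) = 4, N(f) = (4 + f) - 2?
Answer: 900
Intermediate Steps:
N(f) = 2 + f
A(G, K) = -8 - 3*G (A(G, K) = -2 + (2 + G)*(-3) = -2 + (-6 - 3*G) = -8 - 3*G)
(1*A(r, T(-3)) - 34)² = (1*(-8 - 3*(-4)) - 34)² = (1*(-8 + 12) - 34)² = (1*4 - 34)² = (4 - 34)² = (-30)² = 900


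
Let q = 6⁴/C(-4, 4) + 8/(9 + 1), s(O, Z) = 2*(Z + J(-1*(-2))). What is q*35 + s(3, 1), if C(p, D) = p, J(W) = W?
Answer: -11306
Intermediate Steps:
s(O, Z) = 4 + 2*Z (s(O, Z) = 2*(Z - 1*(-2)) = 2*(Z + 2) = 2*(2 + Z) = 4 + 2*Z)
q = -1616/5 (q = 6⁴/(-4) + 8/(9 + 1) = 1296*(-¼) + 8/10 = -324 + 8*(⅒) = -324 + ⅘ = -1616/5 ≈ -323.20)
q*35 + s(3, 1) = -1616/5*35 + (4 + 2*1) = -11312 + (4 + 2) = -11312 + 6 = -11306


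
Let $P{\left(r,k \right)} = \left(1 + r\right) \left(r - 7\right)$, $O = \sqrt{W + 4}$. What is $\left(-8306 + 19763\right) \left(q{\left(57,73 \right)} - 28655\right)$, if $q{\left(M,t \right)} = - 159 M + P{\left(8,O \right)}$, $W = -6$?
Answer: $-432032013$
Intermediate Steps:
$O = i \sqrt{2}$ ($O = \sqrt{-6 + 4} = \sqrt{-2} = i \sqrt{2} \approx 1.4142 i$)
$P{\left(r,k \right)} = \left(1 + r\right) \left(-7 + r\right)$
$q{\left(M,t \right)} = 9 - 159 M$ ($q{\left(M,t \right)} = - 159 M - \left(55 - 64\right) = - 159 M - -9 = - 159 M + 9 = 9 - 159 M$)
$\left(-8306 + 19763\right) \left(q{\left(57,73 \right)} - 28655\right) = \left(-8306 + 19763\right) \left(\left(9 - 9063\right) - 28655\right) = 11457 \left(\left(9 - 9063\right) - 28655\right) = 11457 \left(-9054 - 28655\right) = 11457 \left(-37709\right) = -432032013$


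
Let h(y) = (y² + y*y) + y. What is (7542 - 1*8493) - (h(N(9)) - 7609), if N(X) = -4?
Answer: 6630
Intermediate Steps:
h(y) = y + 2*y² (h(y) = (y² + y²) + y = 2*y² + y = y + 2*y²)
(7542 - 1*8493) - (h(N(9)) - 7609) = (7542 - 1*8493) - (-4*(1 + 2*(-4)) - 7609) = (7542 - 8493) - (-4*(1 - 8) - 7609) = -951 - (-4*(-7) - 7609) = -951 - (28 - 7609) = -951 - 1*(-7581) = -951 + 7581 = 6630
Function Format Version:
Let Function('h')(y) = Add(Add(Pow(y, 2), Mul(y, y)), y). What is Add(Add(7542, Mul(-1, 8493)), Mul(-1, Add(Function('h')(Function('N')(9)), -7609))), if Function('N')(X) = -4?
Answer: 6630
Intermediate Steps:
Function('h')(y) = Add(y, Mul(2, Pow(y, 2))) (Function('h')(y) = Add(Add(Pow(y, 2), Pow(y, 2)), y) = Add(Mul(2, Pow(y, 2)), y) = Add(y, Mul(2, Pow(y, 2))))
Add(Add(7542, Mul(-1, 8493)), Mul(-1, Add(Function('h')(Function('N')(9)), -7609))) = Add(Add(7542, Mul(-1, 8493)), Mul(-1, Add(Mul(-4, Add(1, Mul(2, -4))), -7609))) = Add(Add(7542, -8493), Mul(-1, Add(Mul(-4, Add(1, -8)), -7609))) = Add(-951, Mul(-1, Add(Mul(-4, -7), -7609))) = Add(-951, Mul(-1, Add(28, -7609))) = Add(-951, Mul(-1, -7581)) = Add(-951, 7581) = 6630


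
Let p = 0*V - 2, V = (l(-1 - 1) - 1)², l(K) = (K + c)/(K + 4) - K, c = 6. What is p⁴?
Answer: 16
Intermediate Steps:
l(K) = -K + (6 + K)/(4 + K) (l(K) = (K + 6)/(K + 4) - K = (6 + K)/(4 + K) - K = -K + (6 + K)/(4 + K))
V = 9 (V = ((6 - (-1 - 1)² - 3*(-1 - 1))/(4 + (-1 - 1)) - 1)² = ((6 - 1*(-2)² - 3*(-2))/(4 - 2) - 1)² = ((6 - 1*4 + 6)/2 - 1)² = ((6 - 4 + 6)/2 - 1)² = ((½)*8 - 1)² = (4 - 1)² = 3² = 9)
p = -2 (p = 0*9 - 2 = 0 - 2 = -2)
p⁴ = (-2)⁴ = 16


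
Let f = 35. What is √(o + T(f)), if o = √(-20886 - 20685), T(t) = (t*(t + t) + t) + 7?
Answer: √(2492 + 3*I*√4619) ≈ 49.962 + 2.0405*I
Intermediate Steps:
T(t) = 7 + t + 2*t² (T(t) = (t*(2*t) + t) + 7 = (2*t² + t) + 7 = (t + 2*t²) + 7 = 7 + t + 2*t²)
o = 3*I*√4619 (o = √(-41571) = 3*I*√4619 ≈ 203.89*I)
√(o + T(f)) = √(3*I*√4619 + (7 + 35 + 2*35²)) = √(3*I*√4619 + (7 + 35 + 2*1225)) = √(3*I*√4619 + (7 + 35 + 2450)) = √(3*I*√4619 + 2492) = √(2492 + 3*I*√4619)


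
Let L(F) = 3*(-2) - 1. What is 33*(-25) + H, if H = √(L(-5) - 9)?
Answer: -825 + 4*I ≈ -825.0 + 4.0*I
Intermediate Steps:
L(F) = -7 (L(F) = -6 - 1 = -7)
H = 4*I (H = √(-7 - 9) = √(-16) = 4*I ≈ 4.0*I)
33*(-25) + H = 33*(-25) + 4*I = -825 + 4*I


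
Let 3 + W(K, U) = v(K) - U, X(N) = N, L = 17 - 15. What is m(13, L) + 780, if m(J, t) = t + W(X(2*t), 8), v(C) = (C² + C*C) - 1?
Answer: 802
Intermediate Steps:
L = 2
v(C) = -1 + 2*C² (v(C) = (C² + C²) - 1 = 2*C² - 1 = -1 + 2*C²)
W(K, U) = -4 - U + 2*K² (W(K, U) = -3 + ((-1 + 2*K²) - U) = -3 + (-1 - U + 2*K²) = -4 - U + 2*K²)
m(J, t) = -12 + t + 8*t² (m(J, t) = t + (-4 - 1*8 + 2*(2*t)²) = t + (-4 - 8 + 2*(4*t²)) = t + (-4 - 8 + 8*t²) = t + (-12 + 8*t²) = -12 + t + 8*t²)
m(13, L) + 780 = (-12 + 2 + 8*2²) + 780 = (-12 + 2 + 8*4) + 780 = (-12 + 2 + 32) + 780 = 22 + 780 = 802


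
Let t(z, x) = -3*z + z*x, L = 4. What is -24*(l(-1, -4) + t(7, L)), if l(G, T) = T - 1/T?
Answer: -78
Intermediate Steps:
t(z, x) = -3*z + x*z
-24*(l(-1, -4) + t(7, L)) = -24*((-4 - 1/(-4)) + 7*(-3 + 4)) = -24*((-4 - 1*(-1/4)) + 7*1) = -24*((-4 + 1/4) + 7) = -24*(-15/4 + 7) = -24*13/4 = -78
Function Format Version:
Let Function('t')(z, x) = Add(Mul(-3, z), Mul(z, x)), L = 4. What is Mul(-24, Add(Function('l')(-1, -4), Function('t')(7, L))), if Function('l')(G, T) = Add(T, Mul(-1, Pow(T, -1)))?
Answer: -78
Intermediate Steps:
Function('t')(z, x) = Add(Mul(-3, z), Mul(x, z))
Mul(-24, Add(Function('l')(-1, -4), Function('t')(7, L))) = Mul(-24, Add(Add(-4, Mul(-1, Pow(-4, -1))), Mul(7, Add(-3, 4)))) = Mul(-24, Add(Add(-4, Mul(-1, Rational(-1, 4))), Mul(7, 1))) = Mul(-24, Add(Add(-4, Rational(1, 4)), 7)) = Mul(-24, Add(Rational(-15, 4), 7)) = Mul(-24, Rational(13, 4)) = -78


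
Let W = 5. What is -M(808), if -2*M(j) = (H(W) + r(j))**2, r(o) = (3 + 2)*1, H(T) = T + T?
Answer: 225/2 ≈ 112.50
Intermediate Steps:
H(T) = 2*T
r(o) = 5 (r(o) = 5*1 = 5)
M(j) = -225/2 (M(j) = -(2*5 + 5)**2/2 = -(10 + 5)**2/2 = -1/2*15**2 = -1/2*225 = -225/2)
-M(808) = -1*(-225/2) = 225/2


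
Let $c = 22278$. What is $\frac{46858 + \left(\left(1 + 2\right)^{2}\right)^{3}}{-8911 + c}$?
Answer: $\frac{47587}{13367} \approx 3.56$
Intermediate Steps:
$\frac{46858 + \left(\left(1 + 2\right)^{2}\right)^{3}}{-8911 + c} = \frac{46858 + \left(\left(1 + 2\right)^{2}\right)^{3}}{-8911 + 22278} = \frac{46858 + \left(3^{2}\right)^{3}}{13367} = \left(46858 + 9^{3}\right) \frac{1}{13367} = \left(46858 + 729\right) \frac{1}{13367} = 47587 \cdot \frac{1}{13367} = \frac{47587}{13367}$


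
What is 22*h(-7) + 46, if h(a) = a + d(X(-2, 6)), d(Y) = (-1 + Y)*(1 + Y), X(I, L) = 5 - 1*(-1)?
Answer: 662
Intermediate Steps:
X(I, L) = 6 (X(I, L) = 5 + 1 = 6)
d(Y) = (1 + Y)*(-1 + Y)
h(a) = 35 + a (h(a) = a + (-1 + 6²) = a + (-1 + 36) = a + 35 = 35 + a)
22*h(-7) + 46 = 22*(35 - 7) + 46 = 22*28 + 46 = 616 + 46 = 662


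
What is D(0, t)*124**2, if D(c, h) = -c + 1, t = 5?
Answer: 15376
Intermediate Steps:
D(c, h) = 1 - c
D(0, t)*124**2 = (1 - 1*0)*124**2 = (1 + 0)*15376 = 1*15376 = 15376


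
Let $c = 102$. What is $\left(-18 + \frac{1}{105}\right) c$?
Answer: $- \frac{64226}{35} \approx -1835.0$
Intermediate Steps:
$\left(-18 + \frac{1}{105}\right) c = \left(-18 + \frac{1}{105}\right) 102 = \left(- \frac{1889}{105}\right) 102 = - \frac{64226}{35}$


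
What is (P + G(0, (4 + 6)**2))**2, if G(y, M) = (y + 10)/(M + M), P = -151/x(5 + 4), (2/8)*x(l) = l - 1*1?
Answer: 558009/25600 ≈ 21.797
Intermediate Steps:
x(l) = -4 + 4*l (x(l) = 4*(l - 1*1) = 4*(l - 1) = 4*(-1 + l) = -4 + 4*l)
P = -151/32 (P = -151/(-4 + 4*(5 + 4)) = -151/(-4 + 4*9) = -151/(-4 + 36) = -151/32 ≈ -4.7188)
G(y, M) = (10 + y)/(2*M) (G(y, M) = (10 + y)/((2*M)) = (10 + y)*(1/(2*M)) = (10 + y)/(2*M))
(P + G(0, (4 + 6)**2))**2 = (-151/32 + (10 + 0)/(2*((4 + 6)**2)))**2 = (-151/32 + (1/2)*10/10**2)**2 = (-151/32 + (1/2)*10/100)**2 = (-151/32 + (1/2)*(1/100)*10)**2 = (-151/32 + 1/20)**2 = (-747/160)**2 = 558009/25600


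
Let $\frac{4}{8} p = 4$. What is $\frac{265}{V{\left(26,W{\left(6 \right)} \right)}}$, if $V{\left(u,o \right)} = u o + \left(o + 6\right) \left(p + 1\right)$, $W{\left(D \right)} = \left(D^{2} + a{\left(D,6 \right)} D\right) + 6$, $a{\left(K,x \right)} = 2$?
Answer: $\frac{265}{1944} \approx 0.13632$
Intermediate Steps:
$p = 8$ ($p = 2 \cdot 4 = 8$)
$W{\left(D \right)} = 6 + D^{2} + 2 D$ ($W{\left(D \right)} = \left(D^{2} + 2 D\right) + 6 = 6 + D^{2} + 2 D$)
$V{\left(u,o \right)} = 54 + 9 o + o u$ ($V{\left(u,o \right)} = u o + \left(o + 6\right) \left(8 + 1\right) = o u + \left(6 + o\right) 9 = o u + \left(54 + 9 o\right) = 54 + 9 o + o u$)
$\frac{265}{V{\left(26,W{\left(6 \right)} \right)}} = \frac{265}{54 + 9 \left(6 + 6^{2} + 2 \cdot 6\right) + \left(6 + 6^{2} + 2 \cdot 6\right) 26} = \frac{265}{54 + 9 \left(6 + 36 + 12\right) + \left(6 + 36 + 12\right) 26} = \frac{265}{54 + 9 \cdot 54 + 54 \cdot 26} = \frac{265}{54 + 486 + 1404} = \frac{265}{1944}$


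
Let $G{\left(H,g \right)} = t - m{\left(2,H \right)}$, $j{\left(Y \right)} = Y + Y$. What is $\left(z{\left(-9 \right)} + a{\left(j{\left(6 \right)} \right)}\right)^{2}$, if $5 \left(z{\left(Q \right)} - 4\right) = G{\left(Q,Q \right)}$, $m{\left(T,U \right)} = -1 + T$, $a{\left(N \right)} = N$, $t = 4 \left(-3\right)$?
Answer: $\frac{4489}{25} \approx 179.56$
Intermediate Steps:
$t = -12$
$j{\left(Y \right)} = 2 Y$
$G{\left(H,g \right)} = -13$ ($G{\left(H,g \right)} = -12 - \left(-1 + 2\right) = -12 - 1 = -13$)
$z{\left(Q \right)} = \frac{7}{5}$ ($z{\left(Q \right)} = 4 + \frac{1}{5} \left(-13\right) = 4 - \frac{13}{5} = \frac{7}{5}$)
$\left(z{\left(-9 \right)} + a{\left(j{\left(6 \right)} \right)}\right)^{2} = \left(\frac{7}{5} + 2 \cdot 6\right)^{2} = \left(\frac{7}{5} + 12\right)^{2} = \left(\frac{67}{5}\right)^{2} = \frac{4489}{25}$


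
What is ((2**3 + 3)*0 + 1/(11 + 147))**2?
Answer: 1/24964 ≈ 4.0058e-5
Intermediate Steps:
((2**3 + 3)*0 + 1/(11 + 147))**2 = ((8 + 3)*0 + 1/158)**2 = (11*0 + 1/158)**2 = (0 + 1/158)**2 = (1/158)**2 = 1/24964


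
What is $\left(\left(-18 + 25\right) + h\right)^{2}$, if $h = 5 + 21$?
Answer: $1089$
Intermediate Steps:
$h = 26$
$\left(\left(-18 + 25\right) + h\right)^{2} = \left(\left(-18 + 25\right) + 26\right)^{2} = \left(7 + 26\right)^{2} = 33^{2} = 1089$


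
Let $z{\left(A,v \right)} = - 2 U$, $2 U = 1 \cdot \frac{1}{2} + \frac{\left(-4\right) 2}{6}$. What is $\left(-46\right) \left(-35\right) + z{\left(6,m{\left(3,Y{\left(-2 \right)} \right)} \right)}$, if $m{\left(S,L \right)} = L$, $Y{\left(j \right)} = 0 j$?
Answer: $\frac{9665}{6} \approx 1610.8$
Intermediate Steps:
$Y{\left(j \right)} = 0$
$U = - \frac{5}{12}$ ($U = \frac{1 \cdot \frac{1}{2} + \frac{\left(-4\right) 2}{6}}{2} = \frac{1 \cdot \frac{1}{2} - \frac{4}{3}}{2} = \frac{\frac{1}{2} - \frac{4}{3}}{2} = \frac{1}{2} \left(- \frac{5}{6}\right) = - \frac{5}{12} \approx -0.41667$)
$z{\left(A,v \right)} = \frac{5}{6}$ ($z{\left(A,v \right)} = \left(-2\right) \left(- \frac{5}{12}\right) = \frac{5}{6}$)
$\left(-46\right) \left(-35\right) + z{\left(6,m{\left(3,Y{\left(-2 \right)} \right)} \right)} = \left(-46\right) \left(-35\right) + \frac{5}{6} = 1610 + \frac{5}{6} = \frac{9665}{6}$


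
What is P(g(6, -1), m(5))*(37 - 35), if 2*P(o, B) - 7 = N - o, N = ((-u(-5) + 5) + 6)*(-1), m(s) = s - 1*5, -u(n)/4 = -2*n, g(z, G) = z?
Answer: -50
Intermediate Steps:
u(n) = 8*n (u(n) = -(-8)*n = 8*n)
m(s) = -5 + s (m(s) = s - 5 = -5 + s)
N = -51 (N = ((-8*(-5) + 5) + 6)*(-1) = ((-1*(-40) + 5) + 6)*(-1) = ((40 + 5) + 6)*(-1) = (45 + 6)*(-1) = 51*(-1) = -51)
P(o, B) = -22 - o/2 (P(o, B) = 7/2 + (-51 - o)/2 = 7/2 + (-51/2 - o/2) = -22 - o/2)
P(g(6, -1), m(5))*(37 - 35) = (-22 - 1/2*6)*(37 - 35) = (-22 - 3)*2 = -25*2 = -50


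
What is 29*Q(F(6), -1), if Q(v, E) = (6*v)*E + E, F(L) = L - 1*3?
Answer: -551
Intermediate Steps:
F(L) = -3 + L (F(L) = L - 3 = -3 + L)
Q(v, E) = E + 6*E*v (Q(v, E) = 6*E*v + E = E + 6*E*v)
29*Q(F(6), -1) = 29*(-(1 + 6*(-3 + 6))) = 29*(-(1 + 6*3)) = 29*(-(1 + 18)) = 29*(-1*19) = 29*(-19) = -551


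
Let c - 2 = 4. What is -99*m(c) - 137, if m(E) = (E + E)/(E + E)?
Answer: -236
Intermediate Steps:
c = 6 (c = 2 + 4 = 6)
m(E) = 1 (m(E) = (2*E)/((2*E)) = (2*E)*(1/(2*E)) = 1)
-99*m(c) - 137 = -99*1 - 137 = -99 - 137 = -236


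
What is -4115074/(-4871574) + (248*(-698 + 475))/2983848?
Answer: 250194537422/302834090349 ≈ 0.82618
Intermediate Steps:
-4115074/(-4871574) + (248*(-698 + 475))/2983848 = -4115074*(-1/4871574) + (248*(-223))*(1/2983848) = 2057537/2435787 - 55304*1/2983848 = 2057537/2435787 - 6913/372981 = 250194537422/302834090349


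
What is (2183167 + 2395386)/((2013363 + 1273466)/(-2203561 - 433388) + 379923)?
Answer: 1724772964971/143119184014 ≈ 12.051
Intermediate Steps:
(2183167 + 2395386)/((2013363 + 1273466)/(-2203561 - 433388) + 379923) = 4578553/(3286829/(-2636949) + 379923) = 4578553/(3286829*(-1/2636949) + 379923) = 4578553/(-469547/376707 + 379923) = 4578553/(143119184014/376707) = 4578553*(376707/143119184014) = 1724772964971/143119184014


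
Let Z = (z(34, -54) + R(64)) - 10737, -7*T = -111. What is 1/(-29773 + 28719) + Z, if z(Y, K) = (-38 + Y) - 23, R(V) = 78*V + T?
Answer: -42468829/7378 ≈ -5756.1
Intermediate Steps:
T = 111/7 (T = -⅐*(-111) = 111/7 ≈ 15.857)
R(V) = 111/7 + 78*V (R(V) = 78*V + 111/7 = 111/7 + 78*V)
z(Y, K) = -61 + Y
Z = -40293/7 (Z = ((-61 + 34) + (111/7 + 78*64)) - 10737 = (-27 + (111/7 + 4992)) - 10737 = (-27 + 35055/7) - 10737 = 34866/7 - 10737 = -40293/7 ≈ -5756.1)
1/(-29773 + 28719) + Z = 1/(-29773 + 28719) - 40293/7 = 1/(-1054) - 40293/7 = -1/1054 - 40293/7 = -42468829/7378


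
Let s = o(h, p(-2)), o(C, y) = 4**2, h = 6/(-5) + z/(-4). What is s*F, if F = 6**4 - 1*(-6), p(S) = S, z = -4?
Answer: 20832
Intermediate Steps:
h = -1/5 (h = 6/(-5) - 4/(-4) = 6*(-1/5) - 4*(-1/4) = -6/5 + 1 = -1/5 ≈ -0.20000)
F = 1302 (F = 1296 + 6 = 1302)
o(C, y) = 16
s = 16
s*F = 16*1302 = 20832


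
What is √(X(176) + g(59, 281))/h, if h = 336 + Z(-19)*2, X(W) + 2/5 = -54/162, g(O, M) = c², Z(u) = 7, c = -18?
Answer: √72735/5250 ≈ 0.051370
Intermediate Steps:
g(O, M) = 324 (g(O, M) = (-18)² = 324)
X(W) = -11/15 (X(W) = -⅖ - 54/162 = -⅖ - 54*1/162 = -⅖ - ⅓ = -11/15)
h = 350 (h = 336 + 7*2 = 336 + 14 = 350)
√(X(176) + g(59, 281))/h = √(-11/15 + 324)/350 = √(4849/15)*(1/350) = (√72735/15)*(1/350) = √72735/5250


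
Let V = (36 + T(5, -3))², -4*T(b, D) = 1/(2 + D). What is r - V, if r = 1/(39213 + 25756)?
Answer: -1365973209/1039504 ≈ -1314.1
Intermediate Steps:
T(b, D) = -1/(4*(2 + D))
r = 1/64969 ≈ 1.5392e-5
V = 21025/16 (V = (36 - 1/(8 + 4*(-3)))² = (36 - 1/(8 - 12))² = (36 - 1/(-4))² = (36 - 1*(-¼))² = (36 + ¼)² = (145/4)² = 21025/16 ≈ 1314.1)
r - V = 1/64969 - 1*21025/16 = 1/64969 - 21025/16 = -1365973209/1039504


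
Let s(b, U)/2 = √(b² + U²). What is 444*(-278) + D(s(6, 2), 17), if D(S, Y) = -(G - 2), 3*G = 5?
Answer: -370295/3 ≈ -1.2343e+5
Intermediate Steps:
G = 5/3 (G = (⅓)*5 = 5/3 ≈ 1.6667)
s(b, U) = 2*√(U² + b²) (s(b, U) = 2*√(b² + U²) = 2*√(U² + b²))
D(S, Y) = ⅓ (D(S, Y) = -(5/3 - 2) = -1*(-⅓) = ⅓)
444*(-278) + D(s(6, 2), 17) = 444*(-278) + ⅓ = -123432 + ⅓ = -370295/3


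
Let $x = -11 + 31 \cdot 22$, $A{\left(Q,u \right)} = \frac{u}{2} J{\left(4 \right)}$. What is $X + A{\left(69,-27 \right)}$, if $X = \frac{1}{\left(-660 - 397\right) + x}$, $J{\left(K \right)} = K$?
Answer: $- \frac{20845}{386} \approx -54.003$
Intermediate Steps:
$A{\left(Q,u \right)} = 2 u$ ($A{\left(Q,u \right)} = \frac{u}{2} \cdot 4 = 2 u$)
$x = 671$ ($x = -11 + 682 = 671$)
$X = - \frac{1}{386}$ ($X = \frac{1}{\left(-660 - 397\right) + 671} = \frac{1}{-1057 + 671} = \frac{1}{-386} = - \frac{1}{386} \approx -0.0025907$)
$X + A{\left(69,-27 \right)} = - \frac{1}{386} + 2 \left(-27\right) = - \frac{1}{386} - 54 = - \frac{20845}{386}$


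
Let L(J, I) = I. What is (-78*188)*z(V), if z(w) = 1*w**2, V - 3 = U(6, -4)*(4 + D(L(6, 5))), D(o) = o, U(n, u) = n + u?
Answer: -6466824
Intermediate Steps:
V = 21 (V = 3 + (6 - 4)*(4 + 5) = 3 + 2*9 = 3 + 18 = 21)
z(w) = w**2
(-78*188)*z(V) = -78*188*21**2 = -14664*441 = -6466824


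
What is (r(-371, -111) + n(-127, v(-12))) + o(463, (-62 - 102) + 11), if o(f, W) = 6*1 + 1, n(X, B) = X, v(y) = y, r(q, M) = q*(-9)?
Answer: 3219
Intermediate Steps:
r(q, M) = -9*q
o(f, W) = 7 (o(f, W) = 6 + 1 = 7)
(r(-371, -111) + n(-127, v(-12))) + o(463, (-62 - 102) + 11) = (-9*(-371) - 127) + 7 = (3339 - 127) + 7 = 3212 + 7 = 3219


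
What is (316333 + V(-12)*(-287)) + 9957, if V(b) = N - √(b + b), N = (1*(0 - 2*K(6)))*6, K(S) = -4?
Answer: 312514 + 574*I*√6 ≈ 3.1251e+5 + 1406.0*I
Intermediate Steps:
N = 48 (N = (1*(0 - 2*(-4)))*6 = (1*(0 + 8))*6 = (1*8)*6 = 8*6 = 48)
V(b) = 48 - √2*√b (V(b) = 48 - √(b + b) = 48 - √(2*b) = 48 - √2*√b)
(316333 + V(-12)*(-287)) + 9957 = (316333 + (48 - √2*√(-12))*(-287)) + 9957 = (316333 + (48 - √2*2*I*√3)*(-287)) + 9957 = (316333 + (48 - 2*I*√6)*(-287)) + 9957 = (316333 + (-13776 + 574*I*√6)) + 9957 = (302557 + 574*I*√6) + 9957 = 312514 + 574*I*√6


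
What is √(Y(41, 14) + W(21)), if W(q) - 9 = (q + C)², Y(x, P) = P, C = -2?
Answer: 8*√6 ≈ 19.596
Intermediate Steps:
W(q) = 9 + (-2 + q)² (W(q) = 9 + (q - 2)² = 9 + (-2 + q)²)
√(Y(41, 14) + W(21)) = √(14 + (9 + (-2 + 21)²)) = √(14 + (9 + 19²)) = √(14 + (9 + 361)) = √(14 + 370) = √384 = 8*√6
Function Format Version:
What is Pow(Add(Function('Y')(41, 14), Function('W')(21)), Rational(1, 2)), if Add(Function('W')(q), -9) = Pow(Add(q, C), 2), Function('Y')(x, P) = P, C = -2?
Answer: Mul(8, Pow(6, Rational(1, 2))) ≈ 19.596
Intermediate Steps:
Function('W')(q) = Add(9, Pow(Add(-2, q), 2)) (Function('W')(q) = Add(9, Pow(Add(q, -2), 2)) = Add(9, Pow(Add(-2, q), 2)))
Pow(Add(Function('Y')(41, 14), Function('W')(21)), Rational(1, 2)) = Pow(Add(14, Add(9, Pow(Add(-2, 21), 2))), Rational(1, 2)) = Pow(Add(14, Add(9, Pow(19, 2))), Rational(1, 2)) = Pow(Add(14, Add(9, 361)), Rational(1, 2)) = Pow(Add(14, 370), Rational(1, 2)) = Pow(384, Rational(1, 2)) = Mul(8, Pow(6, Rational(1, 2)))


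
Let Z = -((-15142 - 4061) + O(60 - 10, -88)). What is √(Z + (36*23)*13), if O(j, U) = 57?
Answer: √29910 ≈ 172.95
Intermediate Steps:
Z = 19146 (Z = -((-15142 - 4061) + 57) = -(-19203 + 57) = -1*(-19146) = 19146)
√(Z + (36*23)*13) = √(19146 + (36*23)*13) = √(19146 + 828*13) = √(19146 + 10764) = √29910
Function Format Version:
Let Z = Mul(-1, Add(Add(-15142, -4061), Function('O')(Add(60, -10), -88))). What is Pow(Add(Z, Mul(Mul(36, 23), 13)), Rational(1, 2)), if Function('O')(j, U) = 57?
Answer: Pow(29910, Rational(1, 2)) ≈ 172.95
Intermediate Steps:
Z = 19146 (Z = Mul(-1, Add(Add(-15142, -4061), 57)) = Mul(-1, Add(-19203, 57)) = Mul(-1, -19146) = 19146)
Pow(Add(Z, Mul(Mul(36, 23), 13)), Rational(1, 2)) = Pow(Add(19146, Mul(Mul(36, 23), 13)), Rational(1, 2)) = Pow(Add(19146, Mul(828, 13)), Rational(1, 2)) = Pow(Add(19146, 10764), Rational(1, 2)) = Pow(29910, Rational(1, 2))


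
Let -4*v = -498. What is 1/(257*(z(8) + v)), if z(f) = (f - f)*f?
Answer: 2/63993 ≈ 3.1253e-5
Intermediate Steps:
v = 249/2 (v = -¼*(-498) = 249/2 ≈ 124.50)
z(f) = 0 (z(f) = 0*f = 0)
1/(257*(z(8) + v)) = 1/(257*(0 + 249/2)) = 1/(257*(249/2)) = 1/(63993/2) = 2/63993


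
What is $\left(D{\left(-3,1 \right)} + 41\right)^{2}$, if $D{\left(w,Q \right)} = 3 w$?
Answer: $1024$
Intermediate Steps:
$\left(D{\left(-3,1 \right)} + 41\right)^{2} = \left(3 \left(-3\right) + 41\right)^{2} = \left(-9 + 41\right)^{2} = 32^{2} = 1024$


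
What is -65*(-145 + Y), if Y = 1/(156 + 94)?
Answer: 471237/50 ≈ 9424.7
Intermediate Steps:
Y = 1/250 ≈ 0.0040000
-65*(-145 + Y) = -65*(-145 + 1/250) = -65*(-36249/250) = 471237/50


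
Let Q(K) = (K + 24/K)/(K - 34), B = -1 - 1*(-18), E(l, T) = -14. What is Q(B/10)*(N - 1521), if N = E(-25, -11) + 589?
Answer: 2543794/5491 ≈ 463.27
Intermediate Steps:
B = 17 (B = -1 + 18 = 17)
Q(K) = (K + 24/K)/(-34 + K)
N = 575 (N = -14 + 589 = 575)
Q(B/10)*(N - 1521) = ((24 + (17/10)²)/(((17/10))*(-34 + 17/10)))*(575 - 1521) = ((24 + (17*(⅒))²)/(((17*(⅒)))*(-34 + 17*(⅒))))*(-946) = ((24 + (17/10)²)/((17/10)*(-34 + 17/10)))*(-946) = (10*(24 + 289/100)/(17*(-323/10)))*(-946) = ((10/17)*(-10/323)*(2689/100))*(-946) = -2689/5491*(-946) = 2543794/5491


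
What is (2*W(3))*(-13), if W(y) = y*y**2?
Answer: -702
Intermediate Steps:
W(y) = y**3
(2*W(3))*(-13) = (2*3**3)*(-13) = (2*27)*(-13) = 54*(-13) = -702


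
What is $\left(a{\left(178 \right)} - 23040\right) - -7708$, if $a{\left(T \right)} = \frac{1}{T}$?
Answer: $- \frac{2729095}{178} \approx -15332.0$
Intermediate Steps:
$\left(a{\left(178 \right)} - 23040\right) - -7708 = \left(\frac{1}{178} - 23040\right) - -7708 = \left(\frac{1}{178} - 23040\right) + \left(-7366 + 15074\right) = - \frac{4101119}{178} + 7708 = - \frac{2729095}{178}$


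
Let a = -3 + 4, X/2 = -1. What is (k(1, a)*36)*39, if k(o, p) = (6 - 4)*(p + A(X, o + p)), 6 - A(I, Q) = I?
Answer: 25272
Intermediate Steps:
X = -2 (X = 2*(-1) = -2)
a = 1
A(I, Q) = 6 - I
k(o, p) = 16 + 2*p (k(o, p) = (6 - 4)*(p + (6 - 1*(-2))) = 2*(p + (6 + 2)) = 2*(p + 8) = 2*(8 + p) = 16 + 2*p)
(k(1, a)*36)*39 = ((16 + 2*1)*36)*39 = ((16 + 2)*36)*39 = (18*36)*39 = 648*39 = 25272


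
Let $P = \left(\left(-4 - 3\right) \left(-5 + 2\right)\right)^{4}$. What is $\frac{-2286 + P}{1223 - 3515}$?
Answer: $- \frac{64065}{764} \approx -83.855$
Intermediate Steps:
$P = 194481$ ($P = \left(\left(-7\right) \left(-3\right)\right)^{4} = 21^{4} = 194481$)
$\frac{-2286 + P}{1223 - 3515} = \frac{-2286 + 194481}{1223 - 3515} = \frac{192195}{-2292} = 192195 \left(- \frac{1}{2292}\right) = - \frac{64065}{764}$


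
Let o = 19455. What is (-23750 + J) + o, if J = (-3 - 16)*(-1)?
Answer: -4276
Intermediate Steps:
J = 19 (J = -19*(-1) = 19)
(-23750 + J) + o = (-23750 + 19) + 19455 = -23731 + 19455 = -4276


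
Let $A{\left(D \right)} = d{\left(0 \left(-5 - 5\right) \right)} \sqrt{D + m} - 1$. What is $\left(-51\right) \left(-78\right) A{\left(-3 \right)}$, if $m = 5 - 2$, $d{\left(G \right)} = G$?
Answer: $-3978$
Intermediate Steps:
$m = 3$ ($m = 5 - 2 = 3$)
$A{\left(D \right)} = -1$ ($A{\left(D \right)} = 0 \left(-5 - 5\right) \sqrt{D + 3} - 1 = 0 \left(-10\right) \sqrt{3 + D} - 1 = 0 \sqrt{3 + D} - 1 = 0 - 1 = -1$)
$\left(-51\right) \left(-78\right) A{\left(-3 \right)} = \left(-51\right) \left(-78\right) \left(-1\right) = 3978 \left(-1\right) = -3978$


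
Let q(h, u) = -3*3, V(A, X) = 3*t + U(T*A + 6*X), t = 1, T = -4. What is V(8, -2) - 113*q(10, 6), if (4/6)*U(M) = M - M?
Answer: 1020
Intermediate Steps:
U(M) = 0 (U(M) = 3*(M - M)/2 = (3/2)*0 = 0)
V(A, X) = 3 (V(A, X) = 3*1 + 0 = 3 + 0 = 3)
q(h, u) = -9
V(8, -2) - 113*q(10, 6) = 3 - 113*(-9) = 3 + 1017 = 1020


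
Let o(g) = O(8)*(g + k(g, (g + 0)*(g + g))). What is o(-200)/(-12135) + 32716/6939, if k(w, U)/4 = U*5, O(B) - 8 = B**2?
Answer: -53258391316/5613651 ≈ -9487.3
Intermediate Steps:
O(B) = 8 + B**2
k(w, U) = 20*U (k(w, U) = 4*(U*5) = 4*(5*U) = 20*U)
o(g) = 72*g + 2880*g**2 (o(g) = (8 + 8**2)*(g + 20*((g + 0)*(g + g))) = (8 + 64)*(g + 20*(g*(2*g))) = 72*(g + 20*(2*g**2)) = 72*(g + 40*g**2) = 72*g + 2880*g**2)
o(-200)/(-12135) + 32716/6939 = (72*(-200)*(1 + 40*(-200)))/(-12135) + 32716/6939 = (72*(-200)*(1 - 8000))*(-1/12135) + 32716*(1/6939) = (72*(-200)*(-7999))*(-1/12135) + 32716/6939 = 115185600*(-1/12135) + 32716/6939 = -7679040/809 + 32716/6939 = -53258391316/5613651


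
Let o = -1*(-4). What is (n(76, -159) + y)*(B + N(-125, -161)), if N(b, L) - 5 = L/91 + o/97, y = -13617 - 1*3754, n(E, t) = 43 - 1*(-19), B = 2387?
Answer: -52171628097/1261 ≈ -4.1373e+7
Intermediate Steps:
n(E, t) = 62 (n(E, t) = 43 + 19 = 62)
o = 4
y = -17371 (y = -13617 - 3754 = -17371)
N(b, L) = 489/97 + L/91 (N(b, L) = 5 + (L/91 + 4/97) = 5 + (4/97 + L/91) = 489/97 + L/91)
(n(76, -159) + y)*(B + N(-125, -161)) = (62 - 17371)*(2387 + (489/97 + (1/91)*(-161))) = -17309*(2387 + (489/97 - 23/13)) = -17309*(2387 + 4126/1261) = -17309*3014133/1261 = -52171628097/1261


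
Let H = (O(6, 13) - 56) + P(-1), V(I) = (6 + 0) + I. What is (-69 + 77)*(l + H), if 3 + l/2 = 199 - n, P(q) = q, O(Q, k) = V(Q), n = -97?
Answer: 4328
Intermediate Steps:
V(I) = 6 + I
O(Q, k) = 6 + Q
l = 586 (l = -6 + 2*(199 - 1*(-97)) = -6 + 2*(199 + 97) = -6 + 2*296 = -6 + 592 = 586)
H = -45 (H = ((6 + 6) - 56) - 1 = (12 - 56) - 1 = -44 - 1 = -45)
(-69 + 77)*(l + H) = (-69 + 77)*(586 - 45) = 8*541 = 4328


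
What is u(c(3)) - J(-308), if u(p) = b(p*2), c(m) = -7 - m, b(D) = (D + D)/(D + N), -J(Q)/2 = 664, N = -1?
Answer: 27928/21 ≈ 1329.9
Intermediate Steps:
J(Q) = -1328 (J(Q) = -2*664 = -1328)
b(D) = 2*D/(-1 + D) (b(D) = (D + D)/(D - 1) = (2*D)/(-1 + D) = 2*D/(-1 + D))
u(p) = 4*p/(-1 + 2*p) (u(p) = 2*(p*2)/(-1 + p*2) = 2*(2*p)/(-1 + 2*p) = 4*p/(-1 + 2*p))
u(c(3)) - J(-308) = 4*(-7 - 1*3)/(-1 + 2*(-7 - 1*3)) - 1*(-1328) = 4*(-7 - 3)/(-1 + 2*(-7 - 3)) + 1328 = 4*(-10)/(-1 + 2*(-10)) + 1328 = 4*(-10)/(-1 - 20) + 1328 = 4*(-10)/(-21) + 1328 = 4*(-10)*(-1/21) + 1328 = 40/21 + 1328 = 27928/21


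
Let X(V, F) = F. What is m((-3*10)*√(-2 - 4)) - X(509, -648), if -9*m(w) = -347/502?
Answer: 2928011/4518 ≈ 648.08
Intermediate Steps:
m(w) = 347/4518 (m(w) = -(-347)/(9*502) = -⅑*(-347/502) = 347/4518)
m((-3*10)*√(-2 - 4)) - X(509, -648) = 347/4518 - 1*(-648) = 347/4518 + 648 = 2928011/4518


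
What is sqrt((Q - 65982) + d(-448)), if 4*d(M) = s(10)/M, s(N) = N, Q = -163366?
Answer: I*sqrt(2876941382)/112 ≈ 478.9*I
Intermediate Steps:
d(M) = 5/(2*M) (d(M) = (10/M)/4 = 5/(2*M))
sqrt((Q - 65982) + d(-448)) = sqrt((-163366 - 65982) + (5/2)/(-448)) = sqrt(-229348 + (5/2)*(-1/448)) = sqrt(-229348 - 5/896) = sqrt(-205495813/896) = I*sqrt(2876941382)/112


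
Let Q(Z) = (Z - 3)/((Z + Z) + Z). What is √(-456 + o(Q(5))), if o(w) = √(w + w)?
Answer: √(-102600 + 30*√15)/15 ≈ 21.342*I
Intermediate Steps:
Q(Z) = (-3 + Z)/(3*Z) (Q(Z) = (-3 + Z)/(2*Z + Z) = (-3 + Z)/((3*Z)) = (-3 + Z)*(1/(3*Z)) = (-3 + Z)/(3*Z))
o(w) = √2*√w (o(w) = √(2*w) = √2*√w)
√(-456 + o(Q(5))) = √(-456 + √2*√((⅓)*(-3 + 5)/5)) = √(-456 + √2*√((⅓)*(⅕)*2)) = √(-456 + √2*√(2/15)) = √(-456 + √2*(√30/15)) = √(-456 + 2*√15/15)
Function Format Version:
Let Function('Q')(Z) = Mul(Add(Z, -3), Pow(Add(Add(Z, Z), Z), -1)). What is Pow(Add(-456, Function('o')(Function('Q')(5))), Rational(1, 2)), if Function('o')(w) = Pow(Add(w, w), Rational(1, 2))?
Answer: Mul(Rational(1, 15), Pow(Add(-102600, Mul(30, Pow(15, Rational(1, 2)))), Rational(1, 2))) ≈ Mul(21.342, I)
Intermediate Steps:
Function('Q')(Z) = Mul(Rational(1, 3), Pow(Z, -1), Add(-3, Z)) (Function('Q')(Z) = Mul(Add(-3, Z), Pow(Add(Mul(2, Z), Z), -1)) = Mul(Add(-3, Z), Pow(Mul(3, Z), -1)) = Mul(Add(-3, Z), Mul(Rational(1, 3), Pow(Z, -1))) = Mul(Rational(1, 3), Pow(Z, -1), Add(-3, Z)))
Function('o')(w) = Mul(Pow(2, Rational(1, 2)), Pow(w, Rational(1, 2))) (Function('o')(w) = Pow(Mul(2, w), Rational(1, 2)) = Mul(Pow(2, Rational(1, 2)), Pow(w, Rational(1, 2))))
Pow(Add(-456, Function('o')(Function('Q')(5))), Rational(1, 2)) = Pow(Add(-456, Mul(Pow(2, Rational(1, 2)), Pow(Mul(Rational(1, 3), Pow(5, -1), Add(-3, 5)), Rational(1, 2)))), Rational(1, 2)) = Pow(Add(-456, Mul(Pow(2, Rational(1, 2)), Pow(Mul(Rational(1, 3), Rational(1, 5), 2), Rational(1, 2)))), Rational(1, 2)) = Pow(Add(-456, Mul(Pow(2, Rational(1, 2)), Pow(Rational(2, 15), Rational(1, 2)))), Rational(1, 2)) = Pow(Add(-456, Mul(Pow(2, Rational(1, 2)), Mul(Rational(1, 15), Pow(30, Rational(1, 2))))), Rational(1, 2)) = Pow(Add(-456, Mul(Rational(2, 15), Pow(15, Rational(1, 2)))), Rational(1, 2))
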